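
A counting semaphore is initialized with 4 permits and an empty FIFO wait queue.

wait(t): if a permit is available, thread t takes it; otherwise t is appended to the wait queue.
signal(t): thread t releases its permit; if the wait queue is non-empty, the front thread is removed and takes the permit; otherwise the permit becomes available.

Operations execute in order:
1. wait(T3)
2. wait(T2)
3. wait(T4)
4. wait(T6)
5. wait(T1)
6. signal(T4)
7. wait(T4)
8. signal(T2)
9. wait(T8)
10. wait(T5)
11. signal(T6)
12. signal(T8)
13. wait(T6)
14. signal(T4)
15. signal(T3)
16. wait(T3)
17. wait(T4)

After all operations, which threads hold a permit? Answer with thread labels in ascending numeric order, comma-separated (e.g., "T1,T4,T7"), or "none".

Step 1: wait(T3) -> count=3 queue=[] holders={T3}
Step 2: wait(T2) -> count=2 queue=[] holders={T2,T3}
Step 3: wait(T4) -> count=1 queue=[] holders={T2,T3,T4}
Step 4: wait(T6) -> count=0 queue=[] holders={T2,T3,T4,T6}
Step 5: wait(T1) -> count=0 queue=[T1] holders={T2,T3,T4,T6}
Step 6: signal(T4) -> count=0 queue=[] holders={T1,T2,T3,T6}
Step 7: wait(T4) -> count=0 queue=[T4] holders={T1,T2,T3,T6}
Step 8: signal(T2) -> count=0 queue=[] holders={T1,T3,T4,T6}
Step 9: wait(T8) -> count=0 queue=[T8] holders={T1,T3,T4,T6}
Step 10: wait(T5) -> count=0 queue=[T8,T5] holders={T1,T3,T4,T6}
Step 11: signal(T6) -> count=0 queue=[T5] holders={T1,T3,T4,T8}
Step 12: signal(T8) -> count=0 queue=[] holders={T1,T3,T4,T5}
Step 13: wait(T6) -> count=0 queue=[T6] holders={T1,T3,T4,T5}
Step 14: signal(T4) -> count=0 queue=[] holders={T1,T3,T5,T6}
Step 15: signal(T3) -> count=1 queue=[] holders={T1,T5,T6}
Step 16: wait(T3) -> count=0 queue=[] holders={T1,T3,T5,T6}
Step 17: wait(T4) -> count=0 queue=[T4] holders={T1,T3,T5,T6}
Final holders: T1,T3,T5,T6

Answer: T1,T3,T5,T6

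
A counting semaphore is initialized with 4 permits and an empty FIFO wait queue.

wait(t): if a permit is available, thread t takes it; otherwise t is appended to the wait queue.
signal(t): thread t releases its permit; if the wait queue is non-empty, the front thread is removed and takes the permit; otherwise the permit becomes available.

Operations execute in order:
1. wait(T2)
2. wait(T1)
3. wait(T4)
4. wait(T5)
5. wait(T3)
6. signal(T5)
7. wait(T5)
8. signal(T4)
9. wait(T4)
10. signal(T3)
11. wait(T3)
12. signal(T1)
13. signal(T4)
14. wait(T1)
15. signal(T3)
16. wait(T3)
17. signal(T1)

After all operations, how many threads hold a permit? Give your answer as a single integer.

Step 1: wait(T2) -> count=3 queue=[] holders={T2}
Step 2: wait(T1) -> count=2 queue=[] holders={T1,T2}
Step 3: wait(T4) -> count=1 queue=[] holders={T1,T2,T4}
Step 4: wait(T5) -> count=0 queue=[] holders={T1,T2,T4,T5}
Step 5: wait(T3) -> count=0 queue=[T3] holders={T1,T2,T4,T5}
Step 6: signal(T5) -> count=0 queue=[] holders={T1,T2,T3,T4}
Step 7: wait(T5) -> count=0 queue=[T5] holders={T1,T2,T3,T4}
Step 8: signal(T4) -> count=0 queue=[] holders={T1,T2,T3,T5}
Step 9: wait(T4) -> count=0 queue=[T4] holders={T1,T2,T3,T5}
Step 10: signal(T3) -> count=0 queue=[] holders={T1,T2,T4,T5}
Step 11: wait(T3) -> count=0 queue=[T3] holders={T1,T2,T4,T5}
Step 12: signal(T1) -> count=0 queue=[] holders={T2,T3,T4,T5}
Step 13: signal(T4) -> count=1 queue=[] holders={T2,T3,T5}
Step 14: wait(T1) -> count=0 queue=[] holders={T1,T2,T3,T5}
Step 15: signal(T3) -> count=1 queue=[] holders={T1,T2,T5}
Step 16: wait(T3) -> count=0 queue=[] holders={T1,T2,T3,T5}
Step 17: signal(T1) -> count=1 queue=[] holders={T2,T3,T5}
Final holders: {T2,T3,T5} -> 3 thread(s)

Answer: 3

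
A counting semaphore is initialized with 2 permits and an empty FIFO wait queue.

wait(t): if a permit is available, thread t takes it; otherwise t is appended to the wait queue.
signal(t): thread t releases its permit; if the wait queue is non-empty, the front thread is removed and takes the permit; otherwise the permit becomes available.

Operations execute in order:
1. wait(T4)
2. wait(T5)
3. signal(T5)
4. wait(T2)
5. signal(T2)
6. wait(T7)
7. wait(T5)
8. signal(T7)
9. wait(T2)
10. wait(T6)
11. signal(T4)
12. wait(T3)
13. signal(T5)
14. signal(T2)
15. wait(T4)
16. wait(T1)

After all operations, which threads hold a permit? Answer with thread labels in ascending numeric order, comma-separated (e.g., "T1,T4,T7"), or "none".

Step 1: wait(T4) -> count=1 queue=[] holders={T4}
Step 2: wait(T5) -> count=0 queue=[] holders={T4,T5}
Step 3: signal(T5) -> count=1 queue=[] holders={T4}
Step 4: wait(T2) -> count=0 queue=[] holders={T2,T4}
Step 5: signal(T2) -> count=1 queue=[] holders={T4}
Step 6: wait(T7) -> count=0 queue=[] holders={T4,T7}
Step 7: wait(T5) -> count=0 queue=[T5] holders={T4,T7}
Step 8: signal(T7) -> count=0 queue=[] holders={T4,T5}
Step 9: wait(T2) -> count=0 queue=[T2] holders={T4,T5}
Step 10: wait(T6) -> count=0 queue=[T2,T6] holders={T4,T5}
Step 11: signal(T4) -> count=0 queue=[T6] holders={T2,T5}
Step 12: wait(T3) -> count=0 queue=[T6,T3] holders={T2,T5}
Step 13: signal(T5) -> count=0 queue=[T3] holders={T2,T6}
Step 14: signal(T2) -> count=0 queue=[] holders={T3,T6}
Step 15: wait(T4) -> count=0 queue=[T4] holders={T3,T6}
Step 16: wait(T1) -> count=0 queue=[T4,T1] holders={T3,T6}
Final holders: T3,T6

Answer: T3,T6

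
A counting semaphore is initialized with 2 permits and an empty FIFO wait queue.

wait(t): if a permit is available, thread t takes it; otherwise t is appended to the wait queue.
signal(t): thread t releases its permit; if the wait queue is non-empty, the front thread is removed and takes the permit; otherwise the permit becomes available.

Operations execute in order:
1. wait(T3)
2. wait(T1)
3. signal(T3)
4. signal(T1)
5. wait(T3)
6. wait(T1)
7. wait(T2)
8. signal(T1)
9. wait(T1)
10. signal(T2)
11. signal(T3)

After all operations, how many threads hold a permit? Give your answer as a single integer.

Step 1: wait(T3) -> count=1 queue=[] holders={T3}
Step 2: wait(T1) -> count=0 queue=[] holders={T1,T3}
Step 3: signal(T3) -> count=1 queue=[] holders={T1}
Step 4: signal(T1) -> count=2 queue=[] holders={none}
Step 5: wait(T3) -> count=1 queue=[] holders={T3}
Step 6: wait(T1) -> count=0 queue=[] holders={T1,T3}
Step 7: wait(T2) -> count=0 queue=[T2] holders={T1,T3}
Step 8: signal(T1) -> count=0 queue=[] holders={T2,T3}
Step 9: wait(T1) -> count=0 queue=[T1] holders={T2,T3}
Step 10: signal(T2) -> count=0 queue=[] holders={T1,T3}
Step 11: signal(T3) -> count=1 queue=[] holders={T1}
Final holders: {T1} -> 1 thread(s)

Answer: 1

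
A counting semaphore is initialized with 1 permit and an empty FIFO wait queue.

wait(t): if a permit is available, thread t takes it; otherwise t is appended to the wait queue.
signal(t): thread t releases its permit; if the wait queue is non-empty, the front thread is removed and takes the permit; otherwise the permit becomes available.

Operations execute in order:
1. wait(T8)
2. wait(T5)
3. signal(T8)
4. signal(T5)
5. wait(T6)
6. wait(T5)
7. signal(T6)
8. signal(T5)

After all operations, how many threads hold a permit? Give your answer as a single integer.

Answer: 0

Derivation:
Step 1: wait(T8) -> count=0 queue=[] holders={T8}
Step 2: wait(T5) -> count=0 queue=[T5] holders={T8}
Step 3: signal(T8) -> count=0 queue=[] holders={T5}
Step 4: signal(T5) -> count=1 queue=[] holders={none}
Step 5: wait(T6) -> count=0 queue=[] holders={T6}
Step 6: wait(T5) -> count=0 queue=[T5] holders={T6}
Step 7: signal(T6) -> count=0 queue=[] holders={T5}
Step 8: signal(T5) -> count=1 queue=[] holders={none}
Final holders: {none} -> 0 thread(s)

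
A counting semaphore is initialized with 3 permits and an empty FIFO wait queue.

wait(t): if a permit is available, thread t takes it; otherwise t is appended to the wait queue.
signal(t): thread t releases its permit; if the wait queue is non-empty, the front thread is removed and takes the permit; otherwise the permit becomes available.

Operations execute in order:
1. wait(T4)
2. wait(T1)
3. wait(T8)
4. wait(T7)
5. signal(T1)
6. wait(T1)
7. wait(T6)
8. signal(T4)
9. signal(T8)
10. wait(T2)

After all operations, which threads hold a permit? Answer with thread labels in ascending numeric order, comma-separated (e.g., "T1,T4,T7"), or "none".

Answer: T1,T6,T7

Derivation:
Step 1: wait(T4) -> count=2 queue=[] holders={T4}
Step 2: wait(T1) -> count=1 queue=[] holders={T1,T4}
Step 3: wait(T8) -> count=0 queue=[] holders={T1,T4,T8}
Step 4: wait(T7) -> count=0 queue=[T7] holders={T1,T4,T8}
Step 5: signal(T1) -> count=0 queue=[] holders={T4,T7,T8}
Step 6: wait(T1) -> count=0 queue=[T1] holders={T4,T7,T8}
Step 7: wait(T6) -> count=0 queue=[T1,T6] holders={T4,T7,T8}
Step 8: signal(T4) -> count=0 queue=[T6] holders={T1,T7,T8}
Step 9: signal(T8) -> count=0 queue=[] holders={T1,T6,T7}
Step 10: wait(T2) -> count=0 queue=[T2] holders={T1,T6,T7}
Final holders: T1,T6,T7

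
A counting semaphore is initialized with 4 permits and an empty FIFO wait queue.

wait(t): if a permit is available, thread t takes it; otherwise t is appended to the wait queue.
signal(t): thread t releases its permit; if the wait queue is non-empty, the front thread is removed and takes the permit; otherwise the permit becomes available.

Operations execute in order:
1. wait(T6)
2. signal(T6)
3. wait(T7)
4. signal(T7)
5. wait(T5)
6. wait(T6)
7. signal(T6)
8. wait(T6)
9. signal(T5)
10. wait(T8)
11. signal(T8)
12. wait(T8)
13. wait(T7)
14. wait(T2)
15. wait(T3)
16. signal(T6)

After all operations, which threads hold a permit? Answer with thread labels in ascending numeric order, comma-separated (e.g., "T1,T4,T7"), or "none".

Answer: T2,T3,T7,T8

Derivation:
Step 1: wait(T6) -> count=3 queue=[] holders={T6}
Step 2: signal(T6) -> count=4 queue=[] holders={none}
Step 3: wait(T7) -> count=3 queue=[] holders={T7}
Step 4: signal(T7) -> count=4 queue=[] holders={none}
Step 5: wait(T5) -> count=3 queue=[] holders={T5}
Step 6: wait(T6) -> count=2 queue=[] holders={T5,T6}
Step 7: signal(T6) -> count=3 queue=[] holders={T5}
Step 8: wait(T6) -> count=2 queue=[] holders={T5,T6}
Step 9: signal(T5) -> count=3 queue=[] holders={T6}
Step 10: wait(T8) -> count=2 queue=[] holders={T6,T8}
Step 11: signal(T8) -> count=3 queue=[] holders={T6}
Step 12: wait(T8) -> count=2 queue=[] holders={T6,T8}
Step 13: wait(T7) -> count=1 queue=[] holders={T6,T7,T8}
Step 14: wait(T2) -> count=0 queue=[] holders={T2,T6,T7,T8}
Step 15: wait(T3) -> count=0 queue=[T3] holders={T2,T6,T7,T8}
Step 16: signal(T6) -> count=0 queue=[] holders={T2,T3,T7,T8}
Final holders: T2,T3,T7,T8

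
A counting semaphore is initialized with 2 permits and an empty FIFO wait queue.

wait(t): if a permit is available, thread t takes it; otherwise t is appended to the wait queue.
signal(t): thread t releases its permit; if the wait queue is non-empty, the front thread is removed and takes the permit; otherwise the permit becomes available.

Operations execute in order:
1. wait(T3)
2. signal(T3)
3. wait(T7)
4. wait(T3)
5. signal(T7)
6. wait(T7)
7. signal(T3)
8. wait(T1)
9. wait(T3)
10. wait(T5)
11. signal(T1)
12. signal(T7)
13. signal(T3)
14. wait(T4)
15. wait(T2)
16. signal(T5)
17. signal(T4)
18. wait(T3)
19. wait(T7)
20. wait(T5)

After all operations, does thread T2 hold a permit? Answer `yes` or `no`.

Step 1: wait(T3) -> count=1 queue=[] holders={T3}
Step 2: signal(T3) -> count=2 queue=[] holders={none}
Step 3: wait(T7) -> count=1 queue=[] holders={T7}
Step 4: wait(T3) -> count=0 queue=[] holders={T3,T7}
Step 5: signal(T7) -> count=1 queue=[] holders={T3}
Step 6: wait(T7) -> count=0 queue=[] holders={T3,T7}
Step 7: signal(T3) -> count=1 queue=[] holders={T7}
Step 8: wait(T1) -> count=0 queue=[] holders={T1,T7}
Step 9: wait(T3) -> count=0 queue=[T3] holders={T1,T7}
Step 10: wait(T5) -> count=0 queue=[T3,T5] holders={T1,T7}
Step 11: signal(T1) -> count=0 queue=[T5] holders={T3,T7}
Step 12: signal(T7) -> count=0 queue=[] holders={T3,T5}
Step 13: signal(T3) -> count=1 queue=[] holders={T5}
Step 14: wait(T4) -> count=0 queue=[] holders={T4,T5}
Step 15: wait(T2) -> count=0 queue=[T2] holders={T4,T5}
Step 16: signal(T5) -> count=0 queue=[] holders={T2,T4}
Step 17: signal(T4) -> count=1 queue=[] holders={T2}
Step 18: wait(T3) -> count=0 queue=[] holders={T2,T3}
Step 19: wait(T7) -> count=0 queue=[T7] holders={T2,T3}
Step 20: wait(T5) -> count=0 queue=[T7,T5] holders={T2,T3}
Final holders: {T2,T3} -> T2 in holders

Answer: yes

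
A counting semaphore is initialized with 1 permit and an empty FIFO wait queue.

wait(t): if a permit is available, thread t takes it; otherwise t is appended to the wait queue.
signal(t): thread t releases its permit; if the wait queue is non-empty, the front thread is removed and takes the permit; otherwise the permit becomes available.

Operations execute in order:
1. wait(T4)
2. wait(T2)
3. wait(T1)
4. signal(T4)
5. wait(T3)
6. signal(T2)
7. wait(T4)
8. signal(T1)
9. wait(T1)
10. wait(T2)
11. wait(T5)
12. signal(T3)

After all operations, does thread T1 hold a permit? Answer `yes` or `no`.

Step 1: wait(T4) -> count=0 queue=[] holders={T4}
Step 2: wait(T2) -> count=0 queue=[T2] holders={T4}
Step 3: wait(T1) -> count=0 queue=[T2,T1] holders={T4}
Step 4: signal(T4) -> count=0 queue=[T1] holders={T2}
Step 5: wait(T3) -> count=0 queue=[T1,T3] holders={T2}
Step 6: signal(T2) -> count=0 queue=[T3] holders={T1}
Step 7: wait(T4) -> count=0 queue=[T3,T4] holders={T1}
Step 8: signal(T1) -> count=0 queue=[T4] holders={T3}
Step 9: wait(T1) -> count=0 queue=[T4,T1] holders={T3}
Step 10: wait(T2) -> count=0 queue=[T4,T1,T2] holders={T3}
Step 11: wait(T5) -> count=0 queue=[T4,T1,T2,T5] holders={T3}
Step 12: signal(T3) -> count=0 queue=[T1,T2,T5] holders={T4}
Final holders: {T4} -> T1 not in holders

Answer: no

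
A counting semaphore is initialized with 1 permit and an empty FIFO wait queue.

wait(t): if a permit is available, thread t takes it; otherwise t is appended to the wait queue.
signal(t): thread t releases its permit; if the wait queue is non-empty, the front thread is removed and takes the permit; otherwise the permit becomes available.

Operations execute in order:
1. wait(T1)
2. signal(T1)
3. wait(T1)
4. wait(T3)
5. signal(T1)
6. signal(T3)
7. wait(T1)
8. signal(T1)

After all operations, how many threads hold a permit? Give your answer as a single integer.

Step 1: wait(T1) -> count=0 queue=[] holders={T1}
Step 2: signal(T1) -> count=1 queue=[] holders={none}
Step 3: wait(T1) -> count=0 queue=[] holders={T1}
Step 4: wait(T3) -> count=0 queue=[T3] holders={T1}
Step 5: signal(T1) -> count=0 queue=[] holders={T3}
Step 6: signal(T3) -> count=1 queue=[] holders={none}
Step 7: wait(T1) -> count=0 queue=[] holders={T1}
Step 8: signal(T1) -> count=1 queue=[] holders={none}
Final holders: {none} -> 0 thread(s)

Answer: 0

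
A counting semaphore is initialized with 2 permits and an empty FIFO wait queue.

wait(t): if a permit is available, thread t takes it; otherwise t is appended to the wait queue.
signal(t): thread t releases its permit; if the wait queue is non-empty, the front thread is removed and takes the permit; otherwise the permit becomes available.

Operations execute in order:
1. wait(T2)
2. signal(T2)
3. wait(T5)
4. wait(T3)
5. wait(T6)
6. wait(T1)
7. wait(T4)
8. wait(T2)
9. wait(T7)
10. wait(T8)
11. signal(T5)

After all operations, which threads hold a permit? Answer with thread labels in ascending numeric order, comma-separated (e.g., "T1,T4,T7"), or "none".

Step 1: wait(T2) -> count=1 queue=[] holders={T2}
Step 2: signal(T2) -> count=2 queue=[] holders={none}
Step 3: wait(T5) -> count=1 queue=[] holders={T5}
Step 4: wait(T3) -> count=0 queue=[] holders={T3,T5}
Step 5: wait(T6) -> count=0 queue=[T6] holders={T3,T5}
Step 6: wait(T1) -> count=0 queue=[T6,T1] holders={T3,T5}
Step 7: wait(T4) -> count=0 queue=[T6,T1,T4] holders={T3,T5}
Step 8: wait(T2) -> count=0 queue=[T6,T1,T4,T2] holders={T3,T5}
Step 9: wait(T7) -> count=0 queue=[T6,T1,T4,T2,T7] holders={T3,T5}
Step 10: wait(T8) -> count=0 queue=[T6,T1,T4,T2,T7,T8] holders={T3,T5}
Step 11: signal(T5) -> count=0 queue=[T1,T4,T2,T7,T8] holders={T3,T6}
Final holders: T3,T6

Answer: T3,T6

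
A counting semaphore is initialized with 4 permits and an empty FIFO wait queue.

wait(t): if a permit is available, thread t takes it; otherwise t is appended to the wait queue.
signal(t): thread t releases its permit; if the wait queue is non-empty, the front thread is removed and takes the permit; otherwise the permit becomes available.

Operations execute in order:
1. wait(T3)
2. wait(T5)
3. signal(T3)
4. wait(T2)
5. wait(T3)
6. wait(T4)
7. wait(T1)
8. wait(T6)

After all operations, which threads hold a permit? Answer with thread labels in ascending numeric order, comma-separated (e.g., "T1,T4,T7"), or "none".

Step 1: wait(T3) -> count=3 queue=[] holders={T3}
Step 2: wait(T5) -> count=2 queue=[] holders={T3,T5}
Step 3: signal(T3) -> count=3 queue=[] holders={T5}
Step 4: wait(T2) -> count=2 queue=[] holders={T2,T5}
Step 5: wait(T3) -> count=1 queue=[] holders={T2,T3,T5}
Step 6: wait(T4) -> count=0 queue=[] holders={T2,T3,T4,T5}
Step 7: wait(T1) -> count=0 queue=[T1] holders={T2,T3,T4,T5}
Step 8: wait(T6) -> count=0 queue=[T1,T6] holders={T2,T3,T4,T5}
Final holders: T2,T3,T4,T5

Answer: T2,T3,T4,T5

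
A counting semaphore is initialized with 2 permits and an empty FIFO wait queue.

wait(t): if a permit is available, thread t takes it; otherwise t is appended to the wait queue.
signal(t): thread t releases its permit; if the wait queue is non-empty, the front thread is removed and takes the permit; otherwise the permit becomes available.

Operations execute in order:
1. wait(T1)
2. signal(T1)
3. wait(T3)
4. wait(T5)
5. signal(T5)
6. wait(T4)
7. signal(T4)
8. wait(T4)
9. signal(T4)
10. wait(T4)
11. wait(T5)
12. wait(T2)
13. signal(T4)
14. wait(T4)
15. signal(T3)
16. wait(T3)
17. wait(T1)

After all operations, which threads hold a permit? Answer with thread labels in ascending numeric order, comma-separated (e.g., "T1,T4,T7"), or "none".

Answer: T2,T5

Derivation:
Step 1: wait(T1) -> count=1 queue=[] holders={T1}
Step 2: signal(T1) -> count=2 queue=[] holders={none}
Step 3: wait(T3) -> count=1 queue=[] holders={T3}
Step 4: wait(T5) -> count=0 queue=[] holders={T3,T5}
Step 5: signal(T5) -> count=1 queue=[] holders={T3}
Step 6: wait(T4) -> count=0 queue=[] holders={T3,T4}
Step 7: signal(T4) -> count=1 queue=[] holders={T3}
Step 8: wait(T4) -> count=0 queue=[] holders={T3,T4}
Step 9: signal(T4) -> count=1 queue=[] holders={T3}
Step 10: wait(T4) -> count=0 queue=[] holders={T3,T4}
Step 11: wait(T5) -> count=0 queue=[T5] holders={T3,T4}
Step 12: wait(T2) -> count=0 queue=[T5,T2] holders={T3,T4}
Step 13: signal(T4) -> count=0 queue=[T2] holders={T3,T5}
Step 14: wait(T4) -> count=0 queue=[T2,T4] holders={T3,T5}
Step 15: signal(T3) -> count=0 queue=[T4] holders={T2,T5}
Step 16: wait(T3) -> count=0 queue=[T4,T3] holders={T2,T5}
Step 17: wait(T1) -> count=0 queue=[T4,T3,T1] holders={T2,T5}
Final holders: T2,T5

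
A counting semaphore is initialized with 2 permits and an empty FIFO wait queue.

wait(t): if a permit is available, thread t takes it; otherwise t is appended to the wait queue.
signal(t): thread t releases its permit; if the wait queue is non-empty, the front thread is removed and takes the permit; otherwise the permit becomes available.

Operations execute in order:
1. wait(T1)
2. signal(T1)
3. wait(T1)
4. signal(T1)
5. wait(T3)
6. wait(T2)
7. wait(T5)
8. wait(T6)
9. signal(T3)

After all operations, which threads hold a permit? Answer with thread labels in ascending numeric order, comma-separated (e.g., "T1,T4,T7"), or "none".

Step 1: wait(T1) -> count=1 queue=[] holders={T1}
Step 2: signal(T1) -> count=2 queue=[] holders={none}
Step 3: wait(T1) -> count=1 queue=[] holders={T1}
Step 4: signal(T1) -> count=2 queue=[] holders={none}
Step 5: wait(T3) -> count=1 queue=[] holders={T3}
Step 6: wait(T2) -> count=0 queue=[] holders={T2,T3}
Step 7: wait(T5) -> count=0 queue=[T5] holders={T2,T3}
Step 8: wait(T6) -> count=0 queue=[T5,T6] holders={T2,T3}
Step 9: signal(T3) -> count=0 queue=[T6] holders={T2,T5}
Final holders: T2,T5

Answer: T2,T5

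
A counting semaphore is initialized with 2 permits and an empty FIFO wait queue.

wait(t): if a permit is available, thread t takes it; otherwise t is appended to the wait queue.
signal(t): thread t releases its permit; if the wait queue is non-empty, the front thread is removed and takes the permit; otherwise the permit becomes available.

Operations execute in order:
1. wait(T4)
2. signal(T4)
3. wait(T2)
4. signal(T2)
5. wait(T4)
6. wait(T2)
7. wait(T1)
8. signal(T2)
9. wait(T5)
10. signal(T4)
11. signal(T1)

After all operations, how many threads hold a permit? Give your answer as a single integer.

Answer: 1

Derivation:
Step 1: wait(T4) -> count=1 queue=[] holders={T4}
Step 2: signal(T4) -> count=2 queue=[] holders={none}
Step 3: wait(T2) -> count=1 queue=[] holders={T2}
Step 4: signal(T2) -> count=2 queue=[] holders={none}
Step 5: wait(T4) -> count=1 queue=[] holders={T4}
Step 6: wait(T2) -> count=0 queue=[] holders={T2,T4}
Step 7: wait(T1) -> count=0 queue=[T1] holders={T2,T4}
Step 8: signal(T2) -> count=0 queue=[] holders={T1,T4}
Step 9: wait(T5) -> count=0 queue=[T5] holders={T1,T4}
Step 10: signal(T4) -> count=0 queue=[] holders={T1,T5}
Step 11: signal(T1) -> count=1 queue=[] holders={T5}
Final holders: {T5} -> 1 thread(s)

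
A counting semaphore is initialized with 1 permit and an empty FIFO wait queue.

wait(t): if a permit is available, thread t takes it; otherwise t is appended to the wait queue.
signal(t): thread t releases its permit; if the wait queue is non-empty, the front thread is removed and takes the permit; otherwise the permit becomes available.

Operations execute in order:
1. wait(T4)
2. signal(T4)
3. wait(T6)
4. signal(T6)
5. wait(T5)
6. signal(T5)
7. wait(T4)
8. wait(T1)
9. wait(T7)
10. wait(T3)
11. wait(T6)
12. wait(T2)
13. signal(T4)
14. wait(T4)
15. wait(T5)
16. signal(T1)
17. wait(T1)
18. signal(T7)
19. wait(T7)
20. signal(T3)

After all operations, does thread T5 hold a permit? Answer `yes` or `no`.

Step 1: wait(T4) -> count=0 queue=[] holders={T4}
Step 2: signal(T4) -> count=1 queue=[] holders={none}
Step 3: wait(T6) -> count=0 queue=[] holders={T6}
Step 4: signal(T6) -> count=1 queue=[] holders={none}
Step 5: wait(T5) -> count=0 queue=[] holders={T5}
Step 6: signal(T5) -> count=1 queue=[] holders={none}
Step 7: wait(T4) -> count=0 queue=[] holders={T4}
Step 8: wait(T1) -> count=0 queue=[T1] holders={T4}
Step 9: wait(T7) -> count=0 queue=[T1,T7] holders={T4}
Step 10: wait(T3) -> count=0 queue=[T1,T7,T3] holders={T4}
Step 11: wait(T6) -> count=0 queue=[T1,T7,T3,T6] holders={T4}
Step 12: wait(T2) -> count=0 queue=[T1,T7,T3,T6,T2] holders={T4}
Step 13: signal(T4) -> count=0 queue=[T7,T3,T6,T2] holders={T1}
Step 14: wait(T4) -> count=0 queue=[T7,T3,T6,T2,T4] holders={T1}
Step 15: wait(T5) -> count=0 queue=[T7,T3,T6,T2,T4,T5] holders={T1}
Step 16: signal(T1) -> count=0 queue=[T3,T6,T2,T4,T5] holders={T7}
Step 17: wait(T1) -> count=0 queue=[T3,T6,T2,T4,T5,T1] holders={T7}
Step 18: signal(T7) -> count=0 queue=[T6,T2,T4,T5,T1] holders={T3}
Step 19: wait(T7) -> count=0 queue=[T6,T2,T4,T5,T1,T7] holders={T3}
Step 20: signal(T3) -> count=0 queue=[T2,T4,T5,T1,T7] holders={T6}
Final holders: {T6} -> T5 not in holders

Answer: no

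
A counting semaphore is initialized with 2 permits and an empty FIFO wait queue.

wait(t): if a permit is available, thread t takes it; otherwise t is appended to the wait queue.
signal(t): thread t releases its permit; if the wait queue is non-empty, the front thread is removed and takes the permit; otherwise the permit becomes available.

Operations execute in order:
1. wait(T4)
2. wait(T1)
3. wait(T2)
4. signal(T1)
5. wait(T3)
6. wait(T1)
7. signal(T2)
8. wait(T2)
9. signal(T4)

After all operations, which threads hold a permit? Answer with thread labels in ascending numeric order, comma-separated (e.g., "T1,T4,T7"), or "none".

Answer: T1,T3

Derivation:
Step 1: wait(T4) -> count=1 queue=[] holders={T4}
Step 2: wait(T1) -> count=0 queue=[] holders={T1,T4}
Step 3: wait(T2) -> count=0 queue=[T2] holders={T1,T4}
Step 4: signal(T1) -> count=0 queue=[] holders={T2,T4}
Step 5: wait(T3) -> count=0 queue=[T3] holders={T2,T4}
Step 6: wait(T1) -> count=0 queue=[T3,T1] holders={T2,T4}
Step 7: signal(T2) -> count=0 queue=[T1] holders={T3,T4}
Step 8: wait(T2) -> count=0 queue=[T1,T2] holders={T3,T4}
Step 9: signal(T4) -> count=0 queue=[T2] holders={T1,T3}
Final holders: T1,T3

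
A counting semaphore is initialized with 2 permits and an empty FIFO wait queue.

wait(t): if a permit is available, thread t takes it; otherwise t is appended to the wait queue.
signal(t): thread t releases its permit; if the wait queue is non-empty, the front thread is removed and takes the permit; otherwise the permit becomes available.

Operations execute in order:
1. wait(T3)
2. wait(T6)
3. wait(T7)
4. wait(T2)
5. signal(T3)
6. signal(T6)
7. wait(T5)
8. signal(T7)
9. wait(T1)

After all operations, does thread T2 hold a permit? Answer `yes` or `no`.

Step 1: wait(T3) -> count=1 queue=[] holders={T3}
Step 2: wait(T6) -> count=0 queue=[] holders={T3,T6}
Step 3: wait(T7) -> count=0 queue=[T7] holders={T3,T6}
Step 4: wait(T2) -> count=0 queue=[T7,T2] holders={T3,T6}
Step 5: signal(T3) -> count=0 queue=[T2] holders={T6,T7}
Step 6: signal(T6) -> count=0 queue=[] holders={T2,T7}
Step 7: wait(T5) -> count=0 queue=[T5] holders={T2,T7}
Step 8: signal(T7) -> count=0 queue=[] holders={T2,T5}
Step 9: wait(T1) -> count=0 queue=[T1] holders={T2,T5}
Final holders: {T2,T5} -> T2 in holders

Answer: yes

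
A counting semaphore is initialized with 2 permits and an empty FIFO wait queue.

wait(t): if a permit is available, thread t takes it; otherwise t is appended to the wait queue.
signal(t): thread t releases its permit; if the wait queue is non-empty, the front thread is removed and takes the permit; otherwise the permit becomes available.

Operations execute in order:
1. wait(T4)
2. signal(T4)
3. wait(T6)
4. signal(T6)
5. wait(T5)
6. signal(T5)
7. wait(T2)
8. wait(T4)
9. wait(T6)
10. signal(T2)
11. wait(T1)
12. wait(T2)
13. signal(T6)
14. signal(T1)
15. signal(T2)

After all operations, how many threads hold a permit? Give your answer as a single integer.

Step 1: wait(T4) -> count=1 queue=[] holders={T4}
Step 2: signal(T4) -> count=2 queue=[] holders={none}
Step 3: wait(T6) -> count=1 queue=[] holders={T6}
Step 4: signal(T6) -> count=2 queue=[] holders={none}
Step 5: wait(T5) -> count=1 queue=[] holders={T5}
Step 6: signal(T5) -> count=2 queue=[] holders={none}
Step 7: wait(T2) -> count=1 queue=[] holders={T2}
Step 8: wait(T4) -> count=0 queue=[] holders={T2,T4}
Step 9: wait(T6) -> count=0 queue=[T6] holders={T2,T4}
Step 10: signal(T2) -> count=0 queue=[] holders={T4,T6}
Step 11: wait(T1) -> count=0 queue=[T1] holders={T4,T6}
Step 12: wait(T2) -> count=0 queue=[T1,T2] holders={T4,T6}
Step 13: signal(T6) -> count=0 queue=[T2] holders={T1,T4}
Step 14: signal(T1) -> count=0 queue=[] holders={T2,T4}
Step 15: signal(T2) -> count=1 queue=[] holders={T4}
Final holders: {T4} -> 1 thread(s)

Answer: 1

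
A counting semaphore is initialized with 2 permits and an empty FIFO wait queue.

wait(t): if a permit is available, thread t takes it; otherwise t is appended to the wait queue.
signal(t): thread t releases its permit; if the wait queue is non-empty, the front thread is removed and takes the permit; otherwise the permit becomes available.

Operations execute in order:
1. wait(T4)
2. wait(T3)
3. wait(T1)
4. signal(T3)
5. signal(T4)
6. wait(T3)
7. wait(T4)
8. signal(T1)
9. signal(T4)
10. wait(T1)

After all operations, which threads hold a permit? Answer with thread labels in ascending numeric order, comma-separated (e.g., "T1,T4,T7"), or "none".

Step 1: wait(T4) -> count=1 queue=[] holders={T4}
Step 2: wait(T3) -> count=0 queue=[] holders={T3,T4}
Step 3: wait(T1) -> count=0 queue=[T1] holders={T3,T4}
Step 4: signal(T3) -> count=0 queue=[] holders={T1,T4}
Step 5: signal(T4) -> count=1 queue=[] holders={T1}
Step 6: wait(T3) -> count=0 queue=[] holders={T1,T3}
Step 7: wait(T4) -> count=0 queue=[T4] holders={T1,T3}
Step 8: signal(T1) -> count=0 queue=[] holders={T3,T4}
Step 9: signal(T4) -> count=1 queue=[] holders={T3}
Step 10: wait(T1) -> count=0 queue=[] holders={T1,T3}
Final holders: T1,T3

Answer: T1,T3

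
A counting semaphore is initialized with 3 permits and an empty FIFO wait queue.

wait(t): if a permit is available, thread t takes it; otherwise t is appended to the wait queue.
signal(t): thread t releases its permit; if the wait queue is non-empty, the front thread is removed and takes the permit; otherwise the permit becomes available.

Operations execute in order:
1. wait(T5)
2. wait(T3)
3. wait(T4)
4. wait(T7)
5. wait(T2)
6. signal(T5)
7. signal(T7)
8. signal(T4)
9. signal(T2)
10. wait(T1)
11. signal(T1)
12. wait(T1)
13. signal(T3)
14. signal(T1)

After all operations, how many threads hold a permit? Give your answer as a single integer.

Step 1: wait(T5) -> count=2 queue=[] holders={T5}
Step 2: wait(T3) -> count=1 queue=[] holders={T3,T5}
Step 3: wait(T4) -> count=0 queue=[] holders={T3,T4,T5}
Step 4: wait(T7) -> count=0 queue=[T7] holders={T3,T4,T5}
Step 5: wait(T2) -> count=0 queue=[T7,T2] holders={T3,T4,T5}
Step 6: signal(T5) -> count=0 queue=[T2] holders={T3,T4,T7}
Step 7: signal(T7) -> count=0 queue=[] holders={T2,T3,T4}
Step 8: signal(T4) -> count=1 queue=[] holders={T2,T3}
Step 9: signal(T2) -> count=2 queue=[] holders={T3}
Step 10: wait(T1) -> count=1 queue=[] holders={T1,T3}
Step 11: signal(T1) -> count=2 queue=[] holders={T3}
Step 12: wait(T1) -> count=1 queue=[] holders={T1,T3}
Step 13: signal(T3) -> count=2 queue=[] holders={T1}
Step 14: signal(T1) -> count=3 queue=[] holders={none}
Final holders: {none} -> 0 thread(s)

Answer: 0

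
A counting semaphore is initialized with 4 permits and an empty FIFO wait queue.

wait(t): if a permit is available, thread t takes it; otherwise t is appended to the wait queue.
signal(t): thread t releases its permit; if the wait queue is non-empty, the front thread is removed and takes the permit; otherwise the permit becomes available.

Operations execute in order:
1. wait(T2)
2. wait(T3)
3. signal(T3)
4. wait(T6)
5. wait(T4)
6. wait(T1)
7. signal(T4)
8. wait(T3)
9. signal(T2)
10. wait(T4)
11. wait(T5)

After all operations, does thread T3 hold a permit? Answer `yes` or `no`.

Answer: yes

Derivation:
Step 1: wait(T2) -> count=3 queue=[] holders={T2}
Step 2: wait(T3) -> count=2 queue=[] holders={T2,T3}
Step 3: signal(T3) -> count=3 queue=[] holders={T2}
Step 4: wait(T6) -> count=2 queue=[] holders={T2,T6}
Step 5: wait(T4) -> count=1 queue=[] holders={T2,T4,T6}
Step 6: wait(T1) -> count=0 queue=[] holders={T1,T2,T4,T6}
Step 7: signal(T4) -> count=1 queue=[] holders={T1,T2,T6}
Step 8: wait(T3) -> count=0 queue=[] holders={T1,T2,T3,T6}
Step 9: signal(T2) -> count=1 queue=[] holders={T1,T3,T6}
Step 10: wait(T4) -> count=0 queue=[] holders={T1,T3,T4,T6}
Step 11: wait(T5) -> count=0 queue=[T5] holders={T1,T3,T4,T6}
Final holders: {T1,T3,T4,T6} -> T3 in holders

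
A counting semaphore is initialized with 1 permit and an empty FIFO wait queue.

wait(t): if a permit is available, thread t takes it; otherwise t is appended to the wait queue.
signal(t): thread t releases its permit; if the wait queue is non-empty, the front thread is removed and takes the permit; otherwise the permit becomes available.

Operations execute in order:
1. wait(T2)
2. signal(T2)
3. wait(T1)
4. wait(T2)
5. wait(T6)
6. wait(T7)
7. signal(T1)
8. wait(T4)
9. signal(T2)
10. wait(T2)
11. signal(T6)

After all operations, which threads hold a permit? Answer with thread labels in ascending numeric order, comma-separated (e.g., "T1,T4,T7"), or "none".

Answer: T7

Derivation:
Step 1: wait(T2) -> count=0 queue=[] holders={T2}
Step 2: signal(T2) -> count=1 queue=[] holders={none}
Step 3: wait(T1) -> count=0 queue=[] holders={T1}
Step 4: wait(T2) -> count=0 queue=[T2] holders={T1}
Step 5: wait(T6) -> count=0 queue=[T2,T6] holders={T1}
Step 6: wait(T7) -> count=0 queue=[T2,T6,T7] holders={T1}
Step 7: signal(T1) -> count=0 queue=[T6,T7] holders={T2}
Step 8: wait(T4) -> count=0 queue=[T6,T7,T4] holders={T2}
Step 9: signal(T2) -> count=0 queue=[T7,T4] holders={T6}
Step 10: wait(T2) -> count=0 queue=[T7,T4,T2] holders={T6}
Step 11: signal(T6) -> count=0 queue=[T4,T2] holders={T7}
Final holders: T7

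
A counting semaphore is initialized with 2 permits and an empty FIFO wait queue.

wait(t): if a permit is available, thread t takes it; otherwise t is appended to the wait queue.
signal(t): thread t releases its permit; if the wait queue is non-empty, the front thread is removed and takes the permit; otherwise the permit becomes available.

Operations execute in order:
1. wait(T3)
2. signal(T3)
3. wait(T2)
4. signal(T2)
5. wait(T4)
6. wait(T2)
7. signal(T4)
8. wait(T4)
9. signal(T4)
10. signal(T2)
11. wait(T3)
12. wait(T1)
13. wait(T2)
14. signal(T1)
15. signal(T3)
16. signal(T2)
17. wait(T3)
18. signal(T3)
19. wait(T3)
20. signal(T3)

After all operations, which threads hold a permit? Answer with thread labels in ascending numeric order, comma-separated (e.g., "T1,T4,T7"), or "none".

Step 1: wait(T3) -> count=1 queue=[] holders={T3}
Step 2: signal(T3) -> count=2 queue=[] holders={none}
Step 3: wait(T2) -> count=1 queue=[] holders={T2}
Step 4: signal(T2) -> count=2 queue=[] holders={none}
Step 5: wait(T4) -> count=1 queue=[] holders={T4}
Step 6: wait(T2) -> count=0 queue=[] holders={T2,T4}
Step 7: signal(T4) -> count=1 queue=[] holders={T2}
Step 8: wait(T4) -> count=0 queue=[] holders={T2,T4}
Step 9: signal(T4) -> count=1 queue=[] holders={T2}
Step 10: signal(T2) -> count=2 queue=[] holders={none}
Step 11: wait(T3) -> count=1 queue=[] holders={T3}
Step 12: wait(T1) -> count=0 queue=[] holders={T1,T3}
Step 13: wait(T2) -> count=0 queue=[T2] holders={T1,T3}
Step 14: signal(T1) -> count=0 queue=[] holders={T2,T3}
Step 15: signal(T3) -> count=1 queue=[] holders={T2}
Step 16: signal(T2) -> count=2 queue=[] holders={none}
Step 17: wait(T3) -> count=1 queue=[] holders={T3}
Step 18: signal(T3) -> count=2 queue=[] holders={none}
Step 19: wait(T3) -> count=1 queue=[] holders={T3}
Step 20: signal(T3) -> count=2 queue=[] holders={none}
Final holders: none

Answer: none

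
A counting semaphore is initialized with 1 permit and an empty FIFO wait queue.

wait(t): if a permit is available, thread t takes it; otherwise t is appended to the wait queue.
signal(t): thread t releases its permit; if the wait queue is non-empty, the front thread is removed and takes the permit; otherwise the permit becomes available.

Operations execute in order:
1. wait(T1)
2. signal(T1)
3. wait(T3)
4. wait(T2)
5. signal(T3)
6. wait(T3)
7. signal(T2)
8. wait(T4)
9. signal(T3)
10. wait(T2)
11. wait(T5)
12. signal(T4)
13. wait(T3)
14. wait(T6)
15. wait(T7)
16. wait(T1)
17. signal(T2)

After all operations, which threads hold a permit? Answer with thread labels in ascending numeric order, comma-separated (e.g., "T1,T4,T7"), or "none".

Answer: T5

Derivation:
Step 1: wait(T1) -> count=0 queue=[] holders={T1}
Step 2: signal(T1) -> count=1 queue=[] holders={none}
Step 3: wait(T3) -> count=0 queue=[] holders={T3}
Step 4: wait(T2) -> count=0 queue=[T2] holders={T3}
Step 5: signal(T3) -> count=0 queue=[] holders={T2}
Step 6: wait(T3) -> count=0 queue=[T3] holders={T2}
Step 7: signal(T2) -> count=0 queue=[] holders={T3}
Step 8: wait(T4) -> count=0 queue=[T4] holders={T3}
Step 9: signal(T3) -> count=0 queue=[] holders={T4}
Step 10: wait(T2) -> count=0 queue=[T2] holders={T4}
Step 11: wait(T5) -> count=0 queue=[T2,T5] holders={T4}
Step 12: signal(T4) -> count=0 queue=[T5] holders={T2}
Step 13: wait(T3) -> count=0 queue=[T5,T3] holders={T2}
Step 14: wait(T6) -> count=0 queue=[T5,T3,T6] holders={T2}
Step 15: wait(T7) -> count=0 queue=[T5,T3,T6,T7] holders={T2}
Step 16: wait(T1) -> count=0 queue=[T5,T3,T6,T7,T1] holders={T2}
Step 17: signal(T2) -> count=0 queue=[T3,T6,T7,T1] holders={T5}
Final holders: T5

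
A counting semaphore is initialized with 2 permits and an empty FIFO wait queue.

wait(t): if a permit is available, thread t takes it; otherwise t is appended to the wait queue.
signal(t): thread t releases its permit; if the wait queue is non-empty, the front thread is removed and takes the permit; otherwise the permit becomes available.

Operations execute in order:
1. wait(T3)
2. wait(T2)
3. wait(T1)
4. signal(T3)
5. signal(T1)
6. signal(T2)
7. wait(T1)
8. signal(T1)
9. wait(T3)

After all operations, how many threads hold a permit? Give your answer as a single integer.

Step 1: wait(T3) -> count=1 queue=[] holders={T3}
Step 2: wait(T2) -> count=0 queue=[] holders={T2,T3}
Step 3: wait(T1) -> count=0 queue=[T1] holders={T2,T3}
Step 4: signal(T3) -> count=0 queue=[] holders={T1,T2}
Step 5: signal(T1) -> count=1 queue=[] holders={T2}
Step 6: signal(T2) -> count=2 queue=[] holders={none}
Step 7: wait(T1) -> count=1 queue=[] holders={T1}
Step 8: signal(T1) -> count=2 queue=[] holders={none}
Step 9: wait(T3) -> count=1 queue=[] holders={T3}
Final holders: {T3} -> 1 thread(s)

Answer: 1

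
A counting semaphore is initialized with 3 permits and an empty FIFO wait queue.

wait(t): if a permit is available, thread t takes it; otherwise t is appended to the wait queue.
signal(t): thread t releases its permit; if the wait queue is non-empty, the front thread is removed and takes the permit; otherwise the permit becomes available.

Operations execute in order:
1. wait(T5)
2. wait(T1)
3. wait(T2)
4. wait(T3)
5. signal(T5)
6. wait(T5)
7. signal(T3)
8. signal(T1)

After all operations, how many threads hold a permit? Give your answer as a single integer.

Answer: 2

Derivation:
Step 1: wait(T5) -> count=2 queue=[] holders={T5}
Step 2: wait(T1) -> count=1 queue=[] holders={T1,T5}
Step 3: wait(T2) -> count=0 queue=[] holders={T1,T2,T5}
Step 4: wait(T3) -> count=0 queue=[T3] holders={T1,T2,T5}
Step 5: signal(T5) -> count=0 queue=[] holders={T1,T2,T3}
Step 6: wait(T5) -> count=0 queue=[T5] holders={T1,T2,T3}
Step 7: signal(T3) -> count=0 queue=[] holders={T1,T2,T5}
Step 8: signal(T1) -> count=1 queue=[] holders={T2,T5}
Final holders: {T2,T5} -> 2 thread(s)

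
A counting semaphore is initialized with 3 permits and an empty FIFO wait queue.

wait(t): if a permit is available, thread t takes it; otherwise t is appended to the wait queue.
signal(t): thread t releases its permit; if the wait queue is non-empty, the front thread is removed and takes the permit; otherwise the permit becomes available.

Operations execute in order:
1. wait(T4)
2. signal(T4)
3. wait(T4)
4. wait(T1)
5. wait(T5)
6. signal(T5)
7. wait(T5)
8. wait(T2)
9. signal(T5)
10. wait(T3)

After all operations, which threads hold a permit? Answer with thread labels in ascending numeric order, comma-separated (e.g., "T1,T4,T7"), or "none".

Step 1: wait(T4) -> count=2 queue=[] holders={T4}
Step 2: signal(T4) -> count=3 queue=[] holders={none}
Step 3: wait(T4) -> count=2 queue=[] holders={T4}
Step 4: wait(T1) -> count=1 queue=[] holders={T1,T4}
Step 5: wait(T5) -> count=0 queue=[] holders={T1,T4,T5}
Step 6: signal(T5) -> count=1 queue=[] holders={T1,T4}
Step 7: wait(T5) -> count=0 queue=[] holders={T1,T4,T5}
Step 8: wait(T2) -> count=0 queue=[T2] holders={T1,T4,T5}
Step 9: signal(T5) -> count=0 queue=[] holders={T1,T2,T4}
Step 10: wait(T3) -> count=0 queue=[T3] holders={T1,T2,T4}
Final holders: T1,T2,T4

Answer: T1,T2,T4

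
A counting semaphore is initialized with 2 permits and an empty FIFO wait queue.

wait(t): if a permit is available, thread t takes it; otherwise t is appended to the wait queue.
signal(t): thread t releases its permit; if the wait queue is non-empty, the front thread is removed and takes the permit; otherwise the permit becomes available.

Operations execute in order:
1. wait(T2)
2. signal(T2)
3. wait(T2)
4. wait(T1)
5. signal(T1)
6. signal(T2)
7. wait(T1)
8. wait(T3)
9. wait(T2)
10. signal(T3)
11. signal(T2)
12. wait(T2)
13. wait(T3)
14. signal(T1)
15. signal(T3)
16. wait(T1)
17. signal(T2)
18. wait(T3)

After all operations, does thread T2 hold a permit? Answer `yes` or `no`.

Answer: no

Derivation:
Step 1: wait(T2) -> count=1 queue=[] holders={T2}
Step 2: signal(T2) -> count=2 queue=[] holders={none}
Step 3: wait(T2) -> count=1 queue=[] holders={T2}
Step 4: wait(T1) -> count=0 queue=[] holders={T1,T2}
Step 5: signal(T1) -> count=1 queue=[] holders={T2}
Step 6: signal(T2) -> count=2 queue=[] holders={none}
Step 7: wait(T1) -> count=1 queue=[] holders={T1}
Step 8: wait(T3) -> count=0 queue=[] holders={T1,T3}
Step 9: wait(T2) -> count=0 queue=[T2] holders={T1,T3}
Step 10: signal(T3) -> count=0 queue=[] holders={T1,T2}
Step 11: signal(T2) -> count=1 queue=[] holders={T1}
Step 12: wait(T2) -> count=0 queue=[] holders={T1,T2}
Step 13: wait(T3) -> count=0 queue=[T3] holders={T1,T2}
Step 14: signal(T1) -> count=0 queue=[] holders={T2,T3}
Step 15: signal(T3) -> count=1 queue=[] holders={T2}
Step 16: wait(T1) -> count=0 queue=[] holders={T1,T2}
Step 17: signal(T2) -> count=1 queue=[] holders={T1}
Step 18: wait(T3) -> count=0 queue=[] holders={T1,T3}
Final holders: {T1,T3} -> T2 not in holders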